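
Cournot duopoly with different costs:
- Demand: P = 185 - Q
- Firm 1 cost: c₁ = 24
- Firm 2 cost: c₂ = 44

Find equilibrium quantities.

q₁* = 60.33, q₂* = 40.33

Work:
Reaction: q₁ = (185 - 24 - q₂)/2
Reaction: q₂ = (185 - 44 - q₁)/2
Solve simultaneously:
q₁* = (185 - 2×24 + 44)/3 = 60.33
q₂* = (185 - 2×44 + 24)/3 = 40.33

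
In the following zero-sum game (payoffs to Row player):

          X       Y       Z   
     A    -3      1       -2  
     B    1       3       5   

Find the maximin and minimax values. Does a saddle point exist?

Maximin = 1, Minimax = 1, Saddle: True

Work:
Row minimums: [-3, 1] → maximin = 1
Column maximums: [1, 3, 5] → minimax = 1
Saddle point exists! Game value = 1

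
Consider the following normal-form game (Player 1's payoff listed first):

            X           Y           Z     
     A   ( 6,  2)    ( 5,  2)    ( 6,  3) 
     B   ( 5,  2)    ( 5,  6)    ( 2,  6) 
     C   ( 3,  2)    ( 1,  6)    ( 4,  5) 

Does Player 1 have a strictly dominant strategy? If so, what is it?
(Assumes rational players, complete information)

No strictly dominant strategy exists for Player 1

Work:
A strategy strictly dominates another if it gives a strictly higher payoff against every opponent action. Compare each pair of P1's strategies column-by-column:
  A vs B: [6 vs 5, 5 vs 5, 6 vs 2] → A does not strictly dominate B (column Y: 5 ≤ 5)
  A vs C: [6 vs 3, 5 vs 1, 6 vs 4] → A strictly dominates C
  B vs A: [5 vs 6, 5 vs 5, 2 vs 6] → B does not strictly dominate A (column X: 5 ≤ 6)
  B vs C: [5 vs 3, 5 vs 1, 2 vs 4] → B does not strictly dominate C (column Z: 2 ≤ 4)
  C vs A: [3 vs 6, 1 vs 5, 4 vs 6] → C does not strictly dominate A (column X: 3 ≤ 6)
  C vs B: [3 vs 5, 1 vs 5, 4 vs 2] → C does not strictly dominate B (column X: 3 ≤ 5)
No single strategy strictly dominates all others → no strictly dominant strategy.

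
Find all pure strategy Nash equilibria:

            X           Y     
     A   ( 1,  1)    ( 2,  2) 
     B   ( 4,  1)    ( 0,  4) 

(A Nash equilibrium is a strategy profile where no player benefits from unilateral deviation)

Nash equilibrium: (A, Y)

Work:
Best responses:
  P1 vs X: payoffs [1, 4] → best response B (payoff 4)
  P1 vs Y: payoffs [2, 0] → best response A (payoff 2)
  P2 vs A: payoffs [1, 2] → best response Y (payoff 2)
  P2 vs B: payoffs [1, 4] → best response Y (payoff 4)
Mutual best responses: (A,Y) → Nash equilibria.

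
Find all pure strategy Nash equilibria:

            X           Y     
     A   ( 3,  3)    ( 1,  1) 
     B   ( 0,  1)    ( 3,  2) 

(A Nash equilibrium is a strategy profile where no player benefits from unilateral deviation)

Nash equilibrium: (A, X), (B, Y)

Work:
Best responses:
  P1 vs X: payoffs [3, 0] → best response A (payoff 3)
  P1 vs Y: payoffs [1, 3] → best response B (payoff 3)
  P2 vs A: payoffs [3, 1] → best response X (payoff 3)
  P2 vs B: payoffs [1, 2] → best response Y (payoff 2)
Mutual best responses: (A,X), (B,Y) → Nash equilibria.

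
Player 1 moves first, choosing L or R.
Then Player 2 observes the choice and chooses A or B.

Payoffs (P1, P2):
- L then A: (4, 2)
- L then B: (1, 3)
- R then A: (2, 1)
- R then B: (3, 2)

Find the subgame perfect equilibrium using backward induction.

P1 plays R, P2 plays B after L and B after R; Payoff (3, 2)

Work:
Backward induction:
After L: P2 chooses B → P1 gets 1
After R: P2 chooses B → P1 gets 3
P1 chooses R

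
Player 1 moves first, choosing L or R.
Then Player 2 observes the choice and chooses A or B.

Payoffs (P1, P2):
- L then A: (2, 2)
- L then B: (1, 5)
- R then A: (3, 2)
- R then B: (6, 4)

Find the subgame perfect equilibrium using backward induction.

P1 plays R, P2 plays B after L and B after R; Payoff (6, 4)

Work:
Backward induction:
After L: P2 chooses B → P1 gets 1
After R: P2 chooses B → P1 gets 6
P1 chooses R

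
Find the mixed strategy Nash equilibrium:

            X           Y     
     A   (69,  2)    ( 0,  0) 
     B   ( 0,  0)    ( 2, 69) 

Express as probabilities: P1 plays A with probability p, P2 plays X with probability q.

p = 0.9718, q = 0.0282

Work:
Find probabilities that make opponent indifferent:
P2 chooses q to make P1 indifferent between A and B
P1 chooses p to make P2 indifferent between X and Y
Mixed NE: P1 plays (A: 0.9718, B: 0.0282), P2 plays (X: 0.0282, Y: 0.9718)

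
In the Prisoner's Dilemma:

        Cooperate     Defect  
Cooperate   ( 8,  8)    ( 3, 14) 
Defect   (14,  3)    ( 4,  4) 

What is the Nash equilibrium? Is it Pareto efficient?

(Defect, Defect) is NE; not Pareto efficient

Work:
Defect dominates Cooperate for both players:
If P2 cooperates: Defect (14) > Cooperate (8)
If P2 defects: Defect (4) > Cooperate (3)
NE: (Defect, Defect) with payoff (4, 4)
But (Cooperate, Cooperate) = (8, 8) Pareto dominates (4, 4)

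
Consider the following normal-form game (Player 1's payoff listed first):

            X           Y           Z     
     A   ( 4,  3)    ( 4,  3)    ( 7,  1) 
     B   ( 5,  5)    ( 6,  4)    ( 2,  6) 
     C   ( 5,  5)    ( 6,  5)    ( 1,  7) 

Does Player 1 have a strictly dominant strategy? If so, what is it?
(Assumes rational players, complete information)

No strictly dominant strategy exists for Player 1

Work:
A strategy strictly dominates another if it gives a strictly higher payoff against every opponent action. Compare each pair of P1's strategies column-by-column:
  A vs B: [4 vs 5, 4 vs 6, 7 vs 2] → A does not strictly dominate B (column X: 4 ≤ 5)
  A vs C: [4 vs 5, 4 vs 6, 7 vs 1] → A does not strictly dominate C (column X: 4 ≤ 5)
  B vs A: [5 vs 4, 6 vs 4, 2 vs 7] → B does not strictly dominate A (column Z: 2 ≤ 7)
  B vs C: [5 vs 5, 6 vs 6, 2 vs 1] → B does not strictly dominate C (column X: 5 ≤ 5)
  C vs A: [5 vs 4, 6 vs 4, 1 vs 7] → C does not strictly dominate A (column Z: 1 ≤ 7)
  C vs B: [5 vs 5, 6 vs 6, 1 vs 2] → C does not strictly dominate B (column X: 5 ≤ 5)
No single strategy strictly dominates all others → no strictly dominant strategy.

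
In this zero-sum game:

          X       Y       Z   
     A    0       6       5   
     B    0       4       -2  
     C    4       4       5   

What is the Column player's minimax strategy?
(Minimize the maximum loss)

Column should play X, value = 4

Work:
Column player minimizes Row's maximum payoff:
Column X: max payoff to Row = 4
Column Y: max payoff to Row = 6
Column Z: max payoff to Row = 5
Minimum is 4, achieved by column X.
Minimax strategy: X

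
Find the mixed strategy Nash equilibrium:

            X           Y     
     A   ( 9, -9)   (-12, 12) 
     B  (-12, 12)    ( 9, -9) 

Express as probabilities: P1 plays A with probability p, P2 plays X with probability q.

p = 0.5, q = 0.5

Work:
Find probabilities that make opponent indifferent:
P2 chooses q to make P1 indifferent between A and B
P1 chooses p to make P2 indifferent between X and Y
Mixed NE: P1 plays (A: 0.5, B: 0.5), P2 plays (X: 0.5, Y: 0.5)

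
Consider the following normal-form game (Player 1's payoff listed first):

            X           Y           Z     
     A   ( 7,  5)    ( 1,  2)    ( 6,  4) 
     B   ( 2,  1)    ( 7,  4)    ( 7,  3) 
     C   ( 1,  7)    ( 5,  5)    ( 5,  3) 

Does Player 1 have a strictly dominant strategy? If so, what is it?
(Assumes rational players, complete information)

No strictly dominant strategy exists for Player 1

Work:
A strategy strictly dominates another if it gives a strictly higher payoff against every opponent action. Compare each pair of P1's strategies column-by-column:
  A vs B: [7 vs 2, 1 vs 7, 6 vs 7] → A does not strictly dominate B (column Y: 1 ≤ 7)
  A vs C: [7 vs 1, 1 vs 5, 6 vs 5] → A does not strictly dominate C (column Y: 1 ≤ 5)
  B vs A: [2 vs 7, 7 vs 1, 7 vs 6] → B does not strictly dominate A (column X: 2 ≤ 7)
  B vs C: [2 vs 1, 7 vs 5, 7 vs 5] → B strictly dominates C
  C vs A: [1 vs 7, 5 vs 1, 5 vs 6] → C does not strictly dominate A (column X: 1 ≤ 7)
  C vs B: [1 vs 2, 5 vs 7, 5 vs 7] → C does not strictly dominate B (column X: 1 ≤ 2)
No single strategy strictly dominates all others → no strictly dominant strategy.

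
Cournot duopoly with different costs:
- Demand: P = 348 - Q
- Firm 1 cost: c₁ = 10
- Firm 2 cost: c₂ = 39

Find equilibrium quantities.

q₁* = 122.33, q₂* = 93.33

Work:
Reaction: q₁ = (348 - 10 - q₂)/2
Reaction: q₂ = (348 - 39 - q₁)/2
Solve simultaneously:
q₁* = (348 - 2×10 + 39)/3 = 122.33
q₂* = (348 - 2×39 + 10)/3 = 93.33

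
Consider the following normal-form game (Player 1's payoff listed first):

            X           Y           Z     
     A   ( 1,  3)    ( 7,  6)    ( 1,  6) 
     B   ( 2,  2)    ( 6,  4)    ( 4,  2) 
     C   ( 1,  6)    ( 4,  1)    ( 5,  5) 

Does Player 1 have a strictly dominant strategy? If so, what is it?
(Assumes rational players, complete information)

No strictly dominant strategy exists for Player 1

Work:
A strategy strictly dominates another if it gives a strictly higher payoff against every opponent action. Compare each pair of P1's strategies column-by-column:
  A vs B: [1 vs 2, 7 vs 6, 1 vs 4] → A does not strictly dominate B (column X: 1 ≤ 2)
  A vs C: [1 vs 1, 7 vs 4, 1 vs 5] → A does not strictly dominate C (column X: 1 ≤ 1)
  B vs A: [2 vs 1, 6 vs 7, 4 vs 1] → B does not strictly dominate A (column Y: 6 ≤ 7)
  B vs C: [2 vs 1, 6 vs 4, 4 vs 5] → B does not strictly dominate C (column Z: 4 ≤ 5)
  C vs A: [1 vs 1, 4 vs 7, 5 vs 1] → C does not strictly dominate A (column X: 1 ≤ 1)
  C vs B: [1 vs 2, 4 vs 6, 5 vs 4] → C does not strictly dominate B (column X: 1 ≤ 2)
No single strategy strictly dominates all others → no strictly dominant strategy.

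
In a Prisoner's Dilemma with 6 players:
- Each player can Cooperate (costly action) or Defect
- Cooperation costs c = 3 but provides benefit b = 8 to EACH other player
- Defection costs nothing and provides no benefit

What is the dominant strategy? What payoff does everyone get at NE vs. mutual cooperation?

Dominant: Defect; NE payoff = 0; Coop payoff = 37

Work:
Defect dominates (saves cost c = 3, benefit to others is external)
NE: All defect → everyone gets 0
If all cooperate: each receives (5)×8 - 3 = 37
Social dilemma: 37 > 0 but NE gives 0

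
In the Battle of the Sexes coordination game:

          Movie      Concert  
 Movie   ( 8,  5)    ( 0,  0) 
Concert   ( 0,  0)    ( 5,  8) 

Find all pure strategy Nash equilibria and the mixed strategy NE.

Pure NE: (Movie, Movie) and (Concert, Concert); Mixed NE: p = 0.6154, q = 0.3846

Work:
Check pure NE:
(Movie, Movie): (8, 5) - no unilateral deviation beneficial
(Concert, Concert): (5, 8) - no unilateral deviation beneficial
Mixed NE: P1 plays Movie with p = 0.6154, P2 plays Movie with q = 0.3846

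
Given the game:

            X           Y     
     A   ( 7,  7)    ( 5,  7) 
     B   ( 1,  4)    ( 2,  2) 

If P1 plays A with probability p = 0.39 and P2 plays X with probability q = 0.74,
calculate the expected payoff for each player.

E[P1] = 3.2958, E[P2] = 4.8528

Work:
E[P1] = p·q·π₁(A,X) + p·(1-q)·π₁(A,Y) + (1-p)·q·π₁(B,X) + (1-p)·(1-q)·π₁(B,Y)
= 0.39·0.74·7 + 0.39·0.26·5 + 0.61·0.74·1 + 0.61·0.26·2
= 3.2958

E[P2] = 4.8528 (similar calculation)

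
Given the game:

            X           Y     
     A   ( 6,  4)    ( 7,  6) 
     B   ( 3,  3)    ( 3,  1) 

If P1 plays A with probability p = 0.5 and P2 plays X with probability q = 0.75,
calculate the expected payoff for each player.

E[P1] = 4.625, E[P2] = 3.5

Work:
E[P1] = p·q·π₁(A,X) + p·(1-q)·π₁(A,Y) + (1-p)·q·π₁(B,X) + (1-p)·(1-q)·π₁(B,Y)
= 0.5·0.75·6 + 0.5·0.25·7 + 0.5·0.75·3 + 0.5·0.25·3
= 4.625

E[P2] = 3.5 (similar calculation)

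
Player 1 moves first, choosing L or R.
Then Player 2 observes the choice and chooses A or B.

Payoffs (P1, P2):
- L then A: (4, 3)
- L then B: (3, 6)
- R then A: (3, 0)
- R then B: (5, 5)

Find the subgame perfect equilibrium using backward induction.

P1 plays R, P2 plays B after L and B after R; Payoff (5, 5)

Work:
Backward induction:
After L: P2 chooses B → P1 gets 3
After R: P2 chooses B → P1 gets 5
P1 chooses R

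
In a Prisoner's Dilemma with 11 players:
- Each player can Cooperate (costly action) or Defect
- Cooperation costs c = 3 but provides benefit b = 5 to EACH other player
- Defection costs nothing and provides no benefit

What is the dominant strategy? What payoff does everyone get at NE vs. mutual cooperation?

Dominant: Defect; NE payoff = 0; Coop payoff = 47

Work:
Defect dominates (saves cost c = 3, benefit to others is external)
NE: All defect → everyone gets 0
If all cooperate: each receives (10)×5 - 3 = 47
Social dilemma: 47 > 0 but NE gives 0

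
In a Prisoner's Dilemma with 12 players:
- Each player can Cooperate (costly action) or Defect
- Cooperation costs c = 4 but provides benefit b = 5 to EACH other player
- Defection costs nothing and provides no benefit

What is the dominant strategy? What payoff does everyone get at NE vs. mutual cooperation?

Dominant: Defect; NE payoff = 0; Coop payoff = 51

Work:
Defect dominates (saves cost c = 4, benefit to others is external)
NE: All defect → everyone gets 0
If all cooperate: each receives (11)×5 - 4 = 51
Social dilemma: 51 > 0 but NE gives 0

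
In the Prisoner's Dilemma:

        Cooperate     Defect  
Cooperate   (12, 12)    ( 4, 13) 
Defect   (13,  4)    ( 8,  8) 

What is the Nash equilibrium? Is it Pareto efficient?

(Defect, Defect) is NE; not Pareto efficient

Work:
Defect dominates Cooperate for both players:
If P2 cooperates: Defect (13) > Cooperate (12)
If P2 defects: Defect (8) > Cooperate (4)
NE: (Defect, Defect) with payoff (8, 8)
But (Cooperate, Cooperate) = (12, 12) Pareto dominates (8, 8)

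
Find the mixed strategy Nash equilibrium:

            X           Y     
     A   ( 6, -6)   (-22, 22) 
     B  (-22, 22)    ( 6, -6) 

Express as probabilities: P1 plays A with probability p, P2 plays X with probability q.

p = 0.5, q = 0.5

Work:
Find probabilities that make opponent indifferent:
P2 chooses q to make P1 indifferent between A and B
P1 chooses p to make P2 indifferent between X and Y
Mixed NE: P1 plays (A: 0.5, B: 0.5), P2 plays (X: 0.5, Y: 0.5)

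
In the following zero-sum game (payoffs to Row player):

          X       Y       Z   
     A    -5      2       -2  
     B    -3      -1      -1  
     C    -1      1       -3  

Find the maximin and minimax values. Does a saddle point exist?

Maximin = -3, Minimax = -1, Saddle: False

Work:
Row minimums: [-5, -3, -3] → maximin = -3
Column maximums: [-1, 2, -1] → minimax = -1
No saddle point (maximin ≠ minimax). Mixed strategy needed.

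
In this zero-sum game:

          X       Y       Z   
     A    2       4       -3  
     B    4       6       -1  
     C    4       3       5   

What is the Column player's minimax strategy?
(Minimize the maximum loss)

Column should play X, value = 4

Work:
Column player minimizes Row's maximum payoff:
Column X: max payoff to Row = 4
Column Y: max payoff to Row = 6
Column Z: max payoff to Row = 5
Minimum is 4, achieved by column X.
Minimax strategy: X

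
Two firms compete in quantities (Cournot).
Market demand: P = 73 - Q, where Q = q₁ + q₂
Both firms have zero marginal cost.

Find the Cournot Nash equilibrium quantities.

q₁* = q₂* = 24.33; P* = 24.33

Work:
Profit: π_i = P·q_i = (a - q_i - q_j)·q_i
FOC: ∂π_i/∂q_i = a - 2q_i - q_j = 0
Reaction function: q_i = (73 - q_j)/2
Symmetry: q* = 73/3 = 24.33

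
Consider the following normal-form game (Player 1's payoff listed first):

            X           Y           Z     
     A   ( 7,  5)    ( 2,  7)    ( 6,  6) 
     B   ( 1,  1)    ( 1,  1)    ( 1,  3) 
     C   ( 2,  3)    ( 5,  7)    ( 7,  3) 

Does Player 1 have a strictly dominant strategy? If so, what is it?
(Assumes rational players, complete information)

No strictly dominant strategy exists for Player 1

Work:
A strategy strictly dominates another if it gives a strictly higher payoff against every opponent action. Compare each pair of P1's strategies column-by-column:
  A vs B: [7 vs 1, 2 vs 1, 6 vs 1] → A strictly dominates B
  A vs C: [7 vs 2, 2 vs 5, 6 vs 7] → A does not strictly dominate C (column Y: 2 ≤ 5)
  B vs A: [1 vs 7, 1 vs 2, 1 vs 6] → B does not strictly dominate A (column X: 1 ≤ 7)
  B vs C: [1 vs 2, 1 vs 5, 1 vs 7] → B does not strictly dominate C (column X: 1 ≤ 2)
  C vs A: [2 vs 7, 5 vs 2, 7 vs 6] → C does not strictly dominate A (column X: 2 ≤ 7)
  C vs B: [2 vs 1, 5 vs 1, 7 vs 1] → C strictly dominates B
No single strategy strictly dominates all others → no strictly dominant strategy.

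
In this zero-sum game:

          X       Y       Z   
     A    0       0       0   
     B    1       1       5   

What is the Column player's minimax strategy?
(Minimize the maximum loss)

Column should play X or Y (all achieve the minimum), value = 1

Work:
Column player minimizes Row's maximum payoff:
Column X: max payoff to Row = 1
Column Y: max payoff to Row = 1
Column Z: max payoff to Row = 5
Minimum is 1, achieved by columns X, Y (tied).
Each of X or Y is a minimax strategy.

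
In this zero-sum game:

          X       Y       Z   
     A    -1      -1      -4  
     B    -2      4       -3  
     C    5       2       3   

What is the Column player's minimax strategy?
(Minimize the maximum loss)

Column should play Z, value = 3

Work:
Column player minimizes Row's maximum payoff:
Column X: max payoff to Row = 5
Column Y: max payoff to Row = 4
Column Z: max payoff to Row = 3
Minimum is 3, achieved by column Z.
Minimax strategy: Z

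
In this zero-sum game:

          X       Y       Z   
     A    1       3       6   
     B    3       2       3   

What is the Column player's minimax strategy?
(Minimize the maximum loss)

Column should play X or Y (all achieve the minimum), value = 3

Work:
Column player minimizes Row's maximum payoff:
Column X: max payoff to Row = 3
Column Y: max payoff to Row = 3
Column Z: max payoff to Row = 6
Minimum is 3, achieved by columns X, Y (tied).
Each of X or Y is a minimax strategy.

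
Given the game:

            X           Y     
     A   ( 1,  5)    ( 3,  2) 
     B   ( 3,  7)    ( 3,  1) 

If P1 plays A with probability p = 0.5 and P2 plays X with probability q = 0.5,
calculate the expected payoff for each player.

E[P1] = 2.5, E[P2] = 3.75

Work:
E[P1] = p·q·π₁(A,X) + p·(1-q)·π₁(A,Y) + (1-p)·q·π₁(B,X) + (1-p)·(1-q)·π₁(B,Y)
= 0.5·0.5·1 + 0.5·0.5·3 + 0.5·0.5·3 + 0.5·0.5·3
= 2.5

E[P2] = 3.75 (similar calculation)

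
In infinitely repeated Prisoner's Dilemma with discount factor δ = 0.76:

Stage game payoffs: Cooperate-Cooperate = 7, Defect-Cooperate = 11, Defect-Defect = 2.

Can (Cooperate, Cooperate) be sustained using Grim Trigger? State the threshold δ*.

δ* = 0.4444; since δ = 0.76 ≥ 0.4444, cooperation can be sustained

Work:
For Grim Trigger:
Cooperate forever: 7/(1-δ)
Defect then punished: 11 + 2·δ/(1-δ)
Need: 7/(1-δ) ≥ 11 + 2·δ/(1-δ)
Solving: δ ≥ (T-R)/(T-P) = (11-7)/(11-2) = 0.4444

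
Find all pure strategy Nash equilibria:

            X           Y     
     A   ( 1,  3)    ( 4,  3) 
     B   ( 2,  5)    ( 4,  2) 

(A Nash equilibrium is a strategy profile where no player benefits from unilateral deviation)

Nash equilibrium: (A, Y), (B, X)

Work:
Best responses:
  P1 vs X: payoffs [1, 2] → best response B (payoff 2)
  P1 vs Y: payoffs [4, 4] → best response A/B (payoff 4)
  P2 vs A: payoffs [3, 3] → best response X/Y (payoff 3)
  P2 vs B: payoffs [5, 2] → best response X (payoff 5)
Mutual best responses: (A,Y), (B,X) → Nash equilibria.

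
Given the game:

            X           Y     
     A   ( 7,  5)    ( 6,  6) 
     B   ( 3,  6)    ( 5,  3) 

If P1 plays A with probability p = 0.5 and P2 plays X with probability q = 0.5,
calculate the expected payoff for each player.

E[P1] = 5.25, E[P2] = 5.0

Work:
E[P1] = p·q·π₁(A,X) + p·(1-q)·π₁(A,Y) + (1-p)·q·π₁(B,X) + (1-p)·(1-q)·π₁(B,Y)
= 0.5·0.5·7 + 0.5·0.5·6 + 0.5·0.5·3 + 0.5·0.5·5
= 5.25

E[P2] = 5.0 (similar calculation)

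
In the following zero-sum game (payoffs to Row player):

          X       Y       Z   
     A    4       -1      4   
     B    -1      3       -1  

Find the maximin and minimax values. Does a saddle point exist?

Maximin = -1, Minimax = 3, Saddle: False

Work:
Row minimums: [-1, -1] → maximin = -1
Column maximums: [4, 3, 4] → minimax = 3
No saddle point (maximin ≠ minimax). Mixed strategy needed.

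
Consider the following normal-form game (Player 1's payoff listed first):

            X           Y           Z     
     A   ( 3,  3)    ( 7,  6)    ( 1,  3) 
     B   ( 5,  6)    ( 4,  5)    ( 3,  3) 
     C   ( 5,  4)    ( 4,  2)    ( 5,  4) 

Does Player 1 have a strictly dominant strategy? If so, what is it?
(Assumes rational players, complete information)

No strictly dominant strategy exists for Player 1

Work:
A strategy strictly dominates another if it gives a strictly higher payoff against every opponent action. Compare each pair of P1's strategies column-by-column:
  A vs B: [3 vs 5, 7 vs 4, 1 vs 3] → A does not strictly dominate B (column X: 3 ≤ 5)
  A vs C: [3 vs 5, 7 vs 4, 1 vs 5] → A does not strictly dominate C (column X: 3 ≤ 5)
  B vs A: [5 vs 3, 4 vs 7, 3 vs 1] → B does not strictly dominate A (column Y: 4 ≤ 7)
  B vs C: [5 vs 5, 4 vs 4, 3 vs 5] → B does not strictly dominate C (column X: 5 ≤ 5)
  C vs A: [5 vs 3, 4 vs 7, 5 vs 1] → C does not strictly dominate A (column Y: 4 ≤ 7)
  C vs B: [5 vs 5, 4 vs 4, 5 vs 3] → C does not strictly dominate B (column X: 5 ≤ 5)
No single strategy strictly dominates all others → no strictly dominant strategy.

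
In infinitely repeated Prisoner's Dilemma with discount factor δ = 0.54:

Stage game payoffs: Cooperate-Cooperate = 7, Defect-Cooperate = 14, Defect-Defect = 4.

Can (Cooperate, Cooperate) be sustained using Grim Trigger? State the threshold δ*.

δ* = 0.7; since δ = 0.54 < 0.7, cooperation cannot be sustained

Work:
For Grim Trigger:
Cooperate forever: 7/(1-δ)
Defect then punished: 14 + 4·δ/(1-δ)
Need: 7/(1-δ) ≥ 14 + 4·δ/(1-δ)
Solving: δ ≥ (T-R)/(T-P) = (14-7)/(14-4) = 0.7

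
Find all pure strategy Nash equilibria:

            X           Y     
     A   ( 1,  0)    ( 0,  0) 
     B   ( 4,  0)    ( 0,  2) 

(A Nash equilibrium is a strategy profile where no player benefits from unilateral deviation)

Nash equilibrium: (A, Y), (B, Y)

Work:
Best responses:
  P1 vs X: payoffs [1, 4] → best response B (payoff 4)
  P1 vs Y: payoffs [0, 0] → best response A/B (payoff 0)
  P2 vs A: payoffs [0, 0] → best response X/Y (payoff 0)
  P2 vs B: payoffs [0, 2] → best response Y (payoff 2)
Mutual best responses: (A,Y), (B,Y) → Nash equilibria.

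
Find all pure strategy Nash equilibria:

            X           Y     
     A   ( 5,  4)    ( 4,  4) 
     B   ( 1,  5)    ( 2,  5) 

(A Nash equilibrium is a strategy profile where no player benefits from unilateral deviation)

Nash equilibrium: (A, X), (A, Y)

Work:
Best responses:
  P1 vs X: payoffs [5, 1] → best response A (payoff 5)
  P1 vs Y: payoffs [4, 2] → best response A (payoff 4)
  P2 vs A: payoffs [4, 4] → best response X/Y (payoff 4)
  P2 vs B: payoffs [5, 5] → best response X/Y (payoff 5)
Mutual best responses: (A,X), (A,Y) → Nash equilibria.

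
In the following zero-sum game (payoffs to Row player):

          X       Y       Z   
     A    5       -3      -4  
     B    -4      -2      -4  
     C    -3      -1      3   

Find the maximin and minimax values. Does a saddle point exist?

Maximin = -3, Minimax = -1, Saddle: False

Work:
Row minimums: [-4, -4, -3] → maximin = -3
Column maximums: [5, -1, 3] → minimax = -1
No saddle point (maximin ≠ minimax). Mixed strategy needed.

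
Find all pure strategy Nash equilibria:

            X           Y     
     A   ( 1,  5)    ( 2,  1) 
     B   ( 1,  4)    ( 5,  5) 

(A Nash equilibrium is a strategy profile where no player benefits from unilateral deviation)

Nash equilibrium: (A, X), (B, Y)

Work:
Best responses:
  P1 vs X: payoffs [1, 1] → best response A/B (payoff 1)
  P1 vs Y: payoffs [2, 5] → best response B (payoff 5)
  P2 vs A: payoffs [5, 1] → best response X (payoff 5)
  P2 vs B: payoffs [4, 5] → best response Y (payoff 5)
Mutual best responses: (A,X), (B,Y) → Nash equilibria.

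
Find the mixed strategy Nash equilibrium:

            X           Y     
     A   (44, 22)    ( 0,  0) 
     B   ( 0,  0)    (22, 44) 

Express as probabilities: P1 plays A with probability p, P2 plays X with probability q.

p = 0.6667, q = 0.3333

Work:
Find probabilities that make opponent indifferent:
P2 chooses q to make P1 indifferent between A and B
P1 chooses p to make P2 indifferent between X and Y
Mixed NE: P1 plays (A: 0.6667, B: 0.3333), P2 plays (X: 0.3333, Y: 0.6667)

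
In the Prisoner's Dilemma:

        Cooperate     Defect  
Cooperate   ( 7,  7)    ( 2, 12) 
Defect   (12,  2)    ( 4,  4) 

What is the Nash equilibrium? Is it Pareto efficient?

(Defect, Defect) is NE; not Pareto efficient

Work:
Defect dominates Cooperate for both players:
If P2 cooperates: Defect (12) > Cooperate (7)
If P2 defects: Defect (4) > Cooperate (2)
NE: (Defect, Defect) with payoff (4, 4)
But (Cooperate, Cooperate) = (7, 7) Pareto dominates (4, 4)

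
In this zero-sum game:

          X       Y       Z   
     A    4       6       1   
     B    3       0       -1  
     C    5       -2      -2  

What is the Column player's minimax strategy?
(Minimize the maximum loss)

Column should play Z, value = 1

Work:
Column player minimizes Row's maximum payoff:
Column X: max payoff to Row = 5
Column Y: max payoff to Row = 6
Column Z: max payoff to Row = 1
Minimum is 1, achieved by column Z.
Minimax strategy: Z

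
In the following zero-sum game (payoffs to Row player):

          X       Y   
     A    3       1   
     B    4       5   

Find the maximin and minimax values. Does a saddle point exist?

Maximin = 4, Minimax = 4, Saddle: True

Work:
Row minimums: [1, 4] → maximin = 4
Column maximums: [4, 5] → minimax = 4
Saddle point exists! Game value = 4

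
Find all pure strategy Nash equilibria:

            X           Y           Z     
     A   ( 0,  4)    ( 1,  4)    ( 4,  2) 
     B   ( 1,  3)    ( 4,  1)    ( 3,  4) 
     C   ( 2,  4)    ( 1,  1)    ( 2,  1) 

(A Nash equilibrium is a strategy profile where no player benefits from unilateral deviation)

Nash equilibrium: (C, X)

Work:
Best responses:
  P1 vs X: payoffs [0, 1, 2] → best response C (payoff 2)
  P1 vs Y: payoffs [1, 4, 1] → best response B (payoff 4)
  P1 vs Z: payoffs [4, 3, 2] → best response A (payoff 4)
  P2 vs A: payoffs [4, 4, 2] → best response X/Y (payoff 4)
  P2 vs B: payoffs [3, 1, 4] → best response Z (payoff 4)
  P2 vs C: payoffs [4, 1, 1] → best response X (payoff 4)
Mutual best responses: (C,X) → Nash equilibria.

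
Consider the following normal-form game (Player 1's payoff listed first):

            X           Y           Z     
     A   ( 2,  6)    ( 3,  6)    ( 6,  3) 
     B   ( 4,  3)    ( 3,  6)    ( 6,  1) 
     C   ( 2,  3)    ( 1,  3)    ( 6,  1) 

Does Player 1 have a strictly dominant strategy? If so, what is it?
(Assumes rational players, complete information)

No strictly dominant strategy exists for Player 1

Work:
A strategy strictly dominates another if it gives a strictly higher payoff against every opponent action. Compare each pair of P1's strategies column-by-column:
  A vs B: [2 vs 4, 3 vs 3, 6 vs 6] → A does not strictly dominate B (column X: 2 ≤ 4)
  A vs C: [2 vs 2, 3 vs 1, 6 vs 6] → A does not strictly dominate C (column X: 2 ≤ 2)
  B vs A: [4 vs 2, 3 vs 3, 6 vs 6] → B does not strictly dominate A (column Y: 3 ≤ 3)
  B vs C: [4 vs 2, 3 vs 1, 6 vs 6] → B does not strictly dominate C (column Z: 6 ≤ 6)
  C vs A: [2 vs 2, 1 vs 3, 6 vs 6] → C does not strictly dominate A (column X: 2 ≤ 2)
  C vs B: [2 vs 4, 1 vs 3, 6 vs 6] → C does not strictly dominate B (column X: 2 ≤ 4)
No single strategy strictly dominates all others → no strictly dominant strategy.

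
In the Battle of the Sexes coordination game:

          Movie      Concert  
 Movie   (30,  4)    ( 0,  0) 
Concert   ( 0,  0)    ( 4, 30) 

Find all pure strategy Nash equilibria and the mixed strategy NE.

Pure NE: (Movie, Movie) and (Concert, Concert); Mixed NE: p = 0.8824, q = 0.1176

Work:
Check pure NE:
(Movie, Movie): (30, 4) - no unilateral deviation beneficial
(Concert, Concert): (4, 30) - no unilateral deviation beneficial
Mixed NE: P1 plays Movie with p = 0.8824, P2 plays Movie with q = 0.1176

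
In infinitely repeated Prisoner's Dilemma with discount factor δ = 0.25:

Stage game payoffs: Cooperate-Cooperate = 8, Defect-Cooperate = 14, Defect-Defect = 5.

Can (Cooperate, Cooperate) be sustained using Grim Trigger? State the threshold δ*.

δ* = 0.6667; since δ = 0.25 < 0.6667, cooperation cannot be sustained

Work:
For Grim Trigger:
Cooperate forever: 8/(1-δ)
Defect then punished: 14 + 5·δ/(1-δ)
Need: 8/(1-δ) ≥ 14 + 5·δ/(1-δ)
Solving: δ ≥ (T-R)/(T-P) = (14-8)/(14-5) = 0.6667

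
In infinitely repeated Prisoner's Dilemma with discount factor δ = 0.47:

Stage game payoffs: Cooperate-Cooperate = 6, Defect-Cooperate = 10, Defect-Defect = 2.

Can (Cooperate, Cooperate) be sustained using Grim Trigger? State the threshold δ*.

δ* = 0.5; since δ = 0.47 < 0.5, cooperation cannot be sustained

Work:
For Grim Trigger:
Cooperate forever: 6/(1-δ)
Defect then punished: 10 + 2·δ/(1-δ)
Need: 6/(1-δ) ≥ 10 + 2·δ/(1-δ)
Solving: δ ≥ (T-R)/(T-P) = (10-6)/(10-2) = 0.5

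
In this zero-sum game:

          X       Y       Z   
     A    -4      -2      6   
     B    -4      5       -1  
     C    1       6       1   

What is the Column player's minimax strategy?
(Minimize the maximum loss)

Column should play X, value = 1

Work:
Column player minimizes Row's maximum payoff:
Column X: max payoff to Row = 1
Column Y: max payoff to Row = 6
Column Z: max payoff to Row = 6
Minimum is 1, achieved by column X.
Minimax strategy: X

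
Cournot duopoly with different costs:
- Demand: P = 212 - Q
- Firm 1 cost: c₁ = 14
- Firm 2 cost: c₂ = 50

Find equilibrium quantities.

q₁* = 78.0, q₂* = 42.0

Work:
Reaction: q₁ = (212 - 14 - q₂)/2
Reaction: q₂ = (212 - 50 - q₁)/2
Solve simultaneously:
q₁* = (212 - 2×14 + 50)/3 = 78.0
q₂* = (212 - 2×50 + 14)/3 = 42.0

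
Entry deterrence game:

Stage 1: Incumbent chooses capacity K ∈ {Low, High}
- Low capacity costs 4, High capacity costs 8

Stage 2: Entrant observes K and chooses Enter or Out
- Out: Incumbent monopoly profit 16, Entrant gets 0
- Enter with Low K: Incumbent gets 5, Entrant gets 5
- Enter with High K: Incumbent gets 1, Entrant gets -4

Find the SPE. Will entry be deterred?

SPE: (High, Enter|Low, Out|High); Entry deterred. Incumbent net profit = 8

Work:
After Low K: Entrant enters (5 > 0)
After High K: Entrant stays out (-4 < 0)
Incumbent: Low → 5−4=1, High → 16−8=8
Incumbent chooses High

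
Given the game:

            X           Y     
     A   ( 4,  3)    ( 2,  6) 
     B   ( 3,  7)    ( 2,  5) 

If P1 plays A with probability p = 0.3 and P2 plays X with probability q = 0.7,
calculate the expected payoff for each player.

E[P1] = 2.91, E[P2] = 5.65

Work:
E[P1] = p·q·π₁(A,X) + p·(1-q)·π₁(A,Y) + (1-p)·q·π₁(B,X) + (1-p)·(1-q)·π₁(B,Y)
= 0.3·0.7·4 + 0.3·0.3·2 + 0.7·0.7·3 + 0.7·0.3·2
= 2.91

E[P2] = 5.65 (similar calculation)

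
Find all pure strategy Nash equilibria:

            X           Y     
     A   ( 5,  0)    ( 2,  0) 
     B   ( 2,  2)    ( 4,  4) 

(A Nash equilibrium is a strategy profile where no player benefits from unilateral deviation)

Nash equilibrium: (A, X), (B, Y)

Work:
Best responses:
  P1 vs X: payoffs [5, 2] → best response A (payoff 5)
  P1 vs Y: payoffs [2, 4] → best response B (payoff 4)
  P2 vs A: payoffs [0, 0] → best response X/Y (payoff 0)
  P2 vs B: payoffs [2, 4] → best response Y (payoff 4)
Mutual best responses: (A,X), (B,Y) → Nash equilibria.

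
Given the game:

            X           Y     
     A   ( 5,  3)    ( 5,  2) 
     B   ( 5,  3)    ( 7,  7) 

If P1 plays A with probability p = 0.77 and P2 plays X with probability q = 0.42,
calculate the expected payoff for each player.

E[P1] = 5.2668, E[P2] = 3.087

Work:
E[P1] = p·q·π₁(A,X) + p·(1-q)·π₁(A,Y) + (1-p)·q·π₁(B,X) + (1-p)·(1-q)·π₁(B,Y)
= 0.77·0.42·5 + 0.77·0.58·5 + 0.23·0.42·5 + 0.23·0.58·7
= 5.2668

E[P2] = 3.087 (similar calculation)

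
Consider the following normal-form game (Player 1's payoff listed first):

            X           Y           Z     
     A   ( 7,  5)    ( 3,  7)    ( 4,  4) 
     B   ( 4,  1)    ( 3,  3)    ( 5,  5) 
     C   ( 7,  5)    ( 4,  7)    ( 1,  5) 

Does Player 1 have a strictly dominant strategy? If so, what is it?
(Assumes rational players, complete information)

No strictly dominant strategy exists for Player 1

Work:
A strategy strictly dominates another if it gives a strictly higher payoff against every opponent action. Compare each pair of P1's strategies column-by-column:
  A vs B: [7 vs 4, 3 vs 3, 4 vs 5] → A does not strictly dominate B (column Y: 3 ≤ 3)
  A vs C: [7 vs 7, 3 vs 4, 4 vs 1] → A does not strictly dominate C (column X: 7 ≤ 7)
  B vs A: [4 vs 7, 3 vs 3, 5 vs 4] → B does not strictly dominate A (column X: 4 ≤ 7)
  B vs C: [4 vs 7, 3 vs 4, 5 vs 1] → B does not strictly dominate C (column X: 4 ≤ 7)
  C vs A: [7 vs 7, 4 vs 3, 1 vs 4] → C does not strictly dominate A (column X: 7 ≤ 7)
  C vs B: [7 vs 4, 4 vs 3, 1 vs 5] → C does not strictly dominate B (column Z: 1 ≤ 5)
No single strategy strictly dominates all others → no strictly dominant strategy.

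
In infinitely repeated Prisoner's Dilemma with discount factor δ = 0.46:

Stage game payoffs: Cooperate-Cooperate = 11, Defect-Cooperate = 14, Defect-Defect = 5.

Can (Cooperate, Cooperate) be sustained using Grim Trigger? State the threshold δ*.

δ* = 0.3333; since δ = 0.46 ≥ 0.3333, cooperation can be sustained

Work:
For Grim Trigger:
Cooperate forever: 11/(1-δ)
Defect then punished: 14 + 5·δ/(1-δ)
Need: 11/(1-δ) ≥ 14 + 5·δ/(1-δ)
Solving: δ ≥ (T-R)/(T-P) = (14-11)/(14-5) = 0.3333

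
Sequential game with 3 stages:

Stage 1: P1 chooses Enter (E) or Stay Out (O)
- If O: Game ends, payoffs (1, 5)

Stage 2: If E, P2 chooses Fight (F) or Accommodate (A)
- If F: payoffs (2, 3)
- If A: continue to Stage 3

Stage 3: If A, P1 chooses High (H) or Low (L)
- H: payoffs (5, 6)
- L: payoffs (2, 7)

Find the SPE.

SPE: (E, A, H); Outcome (5, 6)

Work:
Stage 3: P1 chooses H (5 vs 2)
Stage 2: P2: F->3, A->6 (anticipating H). Choose A
Stage 1: P1: O->1, E->5 (anticipating A, H). Choose E
SPE path: E -> A -> H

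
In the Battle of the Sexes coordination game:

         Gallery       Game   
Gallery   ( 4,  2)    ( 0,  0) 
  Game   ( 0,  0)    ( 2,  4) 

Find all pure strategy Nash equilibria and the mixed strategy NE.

Pure NE: (Gallery, Gallery) and (Game, Game); Mixed NE: p = 0.6667, q = 0.3333

Work:
Check pure NE:
(Gallery, Gallery): (4, 2) - no unilateral deviation beneficial
(Game, Game): (2, 4) - no unilateral deviation beneficial
Mixed NE: P1 plays Gallery with p = 0.6667, P2 plays Gallery with q = 0.3333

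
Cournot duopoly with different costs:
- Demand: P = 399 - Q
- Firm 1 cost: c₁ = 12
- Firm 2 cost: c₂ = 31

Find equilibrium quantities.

q₁* = 135.33, q₂* = 116.33

Work:
Reaction: q₁ = (399 - 12 - q₂)/2
Reaction: q₂ = (399 - 31 - q₁)/2
Solve simultaneously:
q₁* = (399 - 2×12 + 31)/3 = 135.33
q₂* = (399 - 2×31 + 12)/3 = 116.33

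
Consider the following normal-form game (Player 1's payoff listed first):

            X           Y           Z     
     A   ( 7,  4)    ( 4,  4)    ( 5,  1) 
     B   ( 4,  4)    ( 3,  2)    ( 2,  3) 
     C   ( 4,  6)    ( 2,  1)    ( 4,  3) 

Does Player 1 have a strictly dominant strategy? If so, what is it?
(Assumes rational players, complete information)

Yes, Player 1's strictly dominant strategy is A

Work:
A strategy strictly dominates another if it gives a strictly higher payoff against every opponent action. Compare each pair of P1's strategies column-by-column:
  A vs B: [7 vs 4, 4 vs 3, 5 vs 2] → A strictly dominates B
  A vs C: [7 vs 4, 4 vs 2, 5 vs 4] → A strictly dominates C
  B vs A: [4 vs 7, 3 vs 4, 2 vs 5] → B does not strictly dominate A (column X: 4 ≤ 7)
  B vs C: [4 vs 4, 3 vs 2, 2 vs 4] → B does not strictly dominate C (column X: 4 ≤ 4)
  C vs A: [4 vs 7, 2 vs 4, 4 vs 5] → C does not strictly dominate A (column X: 4 ≤ 7)
  C vs B: [4 vs 4, 2 vs 3, 4 vs 2] → C does not strictly dominate B (column X: 4 ≤ 4)
A strictly dominates every other strategy → strictly dominant.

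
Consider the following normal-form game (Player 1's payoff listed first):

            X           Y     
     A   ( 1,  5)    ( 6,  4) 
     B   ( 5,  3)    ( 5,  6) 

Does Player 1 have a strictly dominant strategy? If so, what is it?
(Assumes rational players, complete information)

No strictly dominant strategy exists for Player 1

Work:
A strategy strictly dominates another if it gives a strictly higher payoff against every opponent action. Compare each pair of P1's strategies column-by-column:
  A vs B: [1 vs 5, 6 vs 5] → A does not strictly dominate B (column X: 1 ≤ 5)
  B vs A: [5 vs 1, 5 vs 6] → B does not strictly dominate A (column Y: 5 ≤ 6)
No single strategy strictly dominates all others → no strictly dominant strategy.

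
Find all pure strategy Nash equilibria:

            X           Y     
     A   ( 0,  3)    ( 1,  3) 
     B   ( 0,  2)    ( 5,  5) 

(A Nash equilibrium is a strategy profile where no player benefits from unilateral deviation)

Nash equilibrium: (A, X), (B, Y)

Work:
Best responses:
  P1 vs X: payoffs [0, 0] → best response A/B (payoff 0)
  P1 vs Y: payoffs [1, 5] → best response B (payoff 5)
  P2 vs A: payoffs [3, 3] → best response X/Y (payoff 3)
  P2 vs B: payoffs [2, 5] → best response Y (payoff 5)
Mutual best responses: (A,X), (B,Y) → Nash equilibria.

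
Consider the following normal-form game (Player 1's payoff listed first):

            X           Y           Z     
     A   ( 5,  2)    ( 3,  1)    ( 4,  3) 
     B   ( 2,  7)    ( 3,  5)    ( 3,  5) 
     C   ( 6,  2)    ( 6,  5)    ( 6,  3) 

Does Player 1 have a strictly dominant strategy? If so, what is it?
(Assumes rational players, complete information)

Yes, Player 1's strictly dominant strategy is C

Work:
A strategy strictly dominates another if it gives a strictly higher payoff against every opponent action. Compare each pair of P1's strategies column-by-column:
  A vs B: [5 vs 2, 3 vs 3, 4 vs 3] → A does not strictly dominate B (column Y: 3 ≤ 3)
  A vs C: [5 vs 6, 3 vs 6, 4 vs 6] → A does not strictly dominate C (column X: 5 ≤ 6)
  B vs A: [2 vs 5, 3 vs 3, 3 vs 4] → B does not strictly dominate A (column X: 2 ≤ 5)
  B vs C: [2 vs 6, 3 vs 6, 3 vs 6] → B does not strictly dominate C (column X: 2 ≤ 6)
  C vs A: [6 vs 5, 6 vs 3, 6 vs 4] → C strictly dominates A
  C vs B: [6 vs 2, 6 vs 3, 6 vs 3] → C strictly dominates B
C strictly dominates every other strategy → strictly dominant.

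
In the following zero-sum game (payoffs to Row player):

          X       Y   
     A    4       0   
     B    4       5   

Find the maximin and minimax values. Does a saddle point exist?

Maximin = 4, Minimax = 4, Saddle: True

Work:
Row minimums: [0, 4] → maximin = 4
Column maximums: [4, 5] → minimax = 4
Saddle point exists! Game value = 4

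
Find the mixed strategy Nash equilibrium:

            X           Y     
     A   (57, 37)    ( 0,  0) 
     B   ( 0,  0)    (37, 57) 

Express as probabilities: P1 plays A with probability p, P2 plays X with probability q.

p = 0.6064, q = 0.3936

Work:
Find probabilities that make opponent indifferent:
P2 chooses q to make P1 indifferent between A and B
P1 chooses p to make P2 indifferent between X and Y
Mixed NE: P1 plays (A: 0.6064, B: 0.3936), P2 plays (X: 0.3936, Y: 0.6064)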